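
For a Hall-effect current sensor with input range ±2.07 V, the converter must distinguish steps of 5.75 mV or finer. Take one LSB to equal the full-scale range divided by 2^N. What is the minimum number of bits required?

10 bits

Range = 2.07 − (-2.07) = 4.14 V.
4.14 V / 5.75 mV = 720.0. Since 2^9 = 512 and 2^10 = 1024, N = 10.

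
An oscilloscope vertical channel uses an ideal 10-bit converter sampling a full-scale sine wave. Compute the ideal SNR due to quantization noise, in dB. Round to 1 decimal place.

62.0 dB

6.02(10) + 1.76 = 60.20 + 1.76 = 61.96 dB.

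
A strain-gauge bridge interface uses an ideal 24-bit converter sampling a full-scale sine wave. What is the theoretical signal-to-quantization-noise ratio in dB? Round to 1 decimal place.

146.2 dB

Ideal quantization SNR: 6.02 × 24 + 1.76 dB = 146.2 dB.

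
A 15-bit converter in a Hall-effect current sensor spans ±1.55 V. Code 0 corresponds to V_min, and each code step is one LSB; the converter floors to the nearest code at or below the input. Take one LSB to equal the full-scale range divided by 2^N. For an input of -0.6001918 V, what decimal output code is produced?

10039

Span: 1.55 V − (-1.55 V) = 3.1 V. LSB = 3.1 V / 2^15 ≈ 94.60 µV.
code = ⌊(V_in − V_min)/LSB⌋ = ⌊(V_in − V_min) × 2^15 / range⌋
     = ⌊(-0.6001918 − (-1.55)) × 32768 / 3.1⌋ = ⌊0.9498082 × 32768/3.1⌋
     = ⌊10039.779⌋ = 10039.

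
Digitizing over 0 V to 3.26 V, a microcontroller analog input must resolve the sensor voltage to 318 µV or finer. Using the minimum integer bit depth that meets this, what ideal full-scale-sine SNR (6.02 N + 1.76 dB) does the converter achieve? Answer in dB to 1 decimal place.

Span = 3.26 V.
Levels needed ≥ 3.26/318 µV = 10250. 2^14 = 16384 suffices, so N_min = 14.
Ideal SNR at N = 14: 6.02·14 + 1.76 = 86.0 dB.

86.0 dB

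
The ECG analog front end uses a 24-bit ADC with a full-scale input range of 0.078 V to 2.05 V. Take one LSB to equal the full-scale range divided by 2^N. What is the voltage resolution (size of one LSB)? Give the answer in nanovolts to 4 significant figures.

117.5 nV

The full-scale span is 2.05 − (0.078) = 1.972 V.
There are 2^24 = 16777216 steps.
LSB = 1.972 V ÷ 2^24 = 1.972/16777216 V = 117.5 nV.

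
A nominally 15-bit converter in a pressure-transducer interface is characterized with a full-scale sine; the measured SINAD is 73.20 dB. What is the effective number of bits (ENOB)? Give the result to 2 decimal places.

11.87 bits

ENOB = (SINAD − 1.76) / 6.02 = (73.20 − 1.76) / 6.02 = 71.44 / 6.02 = 11.8671.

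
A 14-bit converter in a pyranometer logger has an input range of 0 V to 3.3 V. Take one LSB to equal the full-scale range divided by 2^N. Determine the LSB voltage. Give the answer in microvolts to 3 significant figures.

Full-scale range = 3.3 V.
2^14 = 16384 levels.
Step size = 3.3/16384 V = 201 µV.

201 µV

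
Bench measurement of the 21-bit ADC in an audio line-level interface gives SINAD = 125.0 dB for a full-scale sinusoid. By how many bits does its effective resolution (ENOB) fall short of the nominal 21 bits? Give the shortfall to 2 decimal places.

ENOB = (SINAD − 1.76)/6.02 = (125.0 − 1.76)/6.02 = 20.4718 bits.
Lost resolution: 21 − 20.4718 = 0.5282 bits.

0.53 bits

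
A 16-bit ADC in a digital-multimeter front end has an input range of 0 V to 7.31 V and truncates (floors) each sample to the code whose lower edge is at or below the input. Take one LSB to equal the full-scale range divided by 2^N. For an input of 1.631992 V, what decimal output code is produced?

14631

V_FS = 7.31 V. LSB = 7.31 V / 2^16 ≈ 111.5 µV.
code = ⌊(V_in − V_min)/LSB⌋ = ⌊(V_in − V_min) × 2^16 / range⌋
     = ⌊(1.631992 − (0)) × 65536 / 7.31⌋ = ⌊1.631992 × 65536/7.31⌋
     = ⌊14631.221⌋ = 14631.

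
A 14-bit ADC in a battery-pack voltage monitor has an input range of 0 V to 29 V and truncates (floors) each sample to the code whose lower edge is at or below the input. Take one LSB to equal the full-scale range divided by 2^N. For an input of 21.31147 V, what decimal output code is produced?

Full-scale range = 29 V. LSB = 29 V / 2^14 ≈ 1.770 mV.
code = ⌊(V_in − V_min)/LSB⌋ = ⌊(V_in − V_min) × 2^14 / range⌋
     = ⌊(21.31147 − (0)) × 16384 / 29⌋ = ⌊21.31147 × 16384/29⌋
     = ⌊12040.246⌋ = 12040.

12040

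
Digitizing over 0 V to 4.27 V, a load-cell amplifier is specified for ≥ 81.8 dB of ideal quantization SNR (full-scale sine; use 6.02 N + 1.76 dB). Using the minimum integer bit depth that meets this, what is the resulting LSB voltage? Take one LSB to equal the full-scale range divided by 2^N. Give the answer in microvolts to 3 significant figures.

V_FS = 4.27 V.
Solving 6.02 N ≥ 81.8 − 1.76: N ≥ 13.296. Round up → N = 14.
Step size = 4.27/16384 V = 261 µV.

261 µV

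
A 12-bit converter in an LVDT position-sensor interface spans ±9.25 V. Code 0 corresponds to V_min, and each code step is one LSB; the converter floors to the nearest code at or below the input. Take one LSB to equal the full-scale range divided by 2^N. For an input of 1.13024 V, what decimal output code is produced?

Range = 9.25 − (-9.25) = 18.5 V. LSB = 18.5 V / 2^12 ≈ 4.517 mV.
(V_in − V_min) × 2^12/range = (1.13024 − (-9.25)) × 4096/18.5 = 2298.241.
Floor → code = 2298.

2298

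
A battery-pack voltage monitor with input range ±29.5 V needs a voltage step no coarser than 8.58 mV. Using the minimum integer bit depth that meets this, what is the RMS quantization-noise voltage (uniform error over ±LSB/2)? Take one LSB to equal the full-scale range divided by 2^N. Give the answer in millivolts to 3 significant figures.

2.08 mV

Span: 29.5 V − (-29.5 V) = 59 V.
59 V / 8.58 mV = 6876. Since 2^12 = 4096 and 2^13 = 8192, N = 13.
Step size = 59/8192 V = 7.2021 mV.
RMS noise = LSB/√12 = 2.08 mV.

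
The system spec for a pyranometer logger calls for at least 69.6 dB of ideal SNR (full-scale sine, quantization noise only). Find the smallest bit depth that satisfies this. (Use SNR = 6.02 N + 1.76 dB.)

12 bits

Solving 6.02 N ≥ 69.6 − 1.76: N ≥ 11.269. Round up → N = 12.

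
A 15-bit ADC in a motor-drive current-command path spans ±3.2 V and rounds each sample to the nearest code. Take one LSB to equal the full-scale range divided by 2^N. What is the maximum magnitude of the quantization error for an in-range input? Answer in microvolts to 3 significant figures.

97.7 µV

The full-scale span is 3.2 − (-3.2) = 6.4 V.
LSB = 6.4 V ÷ 2^15 = 6.4/32768 V = 195.31 µV.
|e|_max = LSB/2 = 97.7 µV.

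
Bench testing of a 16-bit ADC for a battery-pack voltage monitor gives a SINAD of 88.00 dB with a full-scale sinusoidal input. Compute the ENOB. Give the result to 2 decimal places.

14.33 bits

ENOB = (88.00 − 1.76)/6.02 = 14.3256 bits.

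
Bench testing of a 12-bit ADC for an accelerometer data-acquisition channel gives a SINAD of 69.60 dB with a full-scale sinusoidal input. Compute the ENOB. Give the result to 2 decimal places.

(69.60 − 1.76) / 6.02 = 67.84/6.02 = 11.2691 effective bits.

11.27 bits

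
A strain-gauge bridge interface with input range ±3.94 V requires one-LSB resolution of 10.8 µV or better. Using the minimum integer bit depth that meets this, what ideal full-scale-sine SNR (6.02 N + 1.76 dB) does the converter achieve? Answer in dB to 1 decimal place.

Span: 3.94 V − (-3.94 V) = 7.88 V.
Required number of levels: 7.88/10.8 µV = 729630; smallest N with 2^N ≥ that is 20.
Ideal SNR at N = 20: 6.02·20 + 1.76 = 122.2 dB.

122.2 dB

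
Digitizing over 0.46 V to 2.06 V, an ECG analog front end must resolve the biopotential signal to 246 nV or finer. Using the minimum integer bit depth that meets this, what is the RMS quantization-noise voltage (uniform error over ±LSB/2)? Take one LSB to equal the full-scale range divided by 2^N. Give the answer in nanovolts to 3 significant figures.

The full-scale span is 2.06 − (0.46) = 1.6 V.
Required number of levels: 1.6/246 nV = 6.5041e6; smallest N with 2^N ≥ that is 23.
LSB = 1.6 V ÷ 2^23 = 1.6/8388608 V = 190.73 nV.
RMS noise = LSB/√12 = 55.1 nV.

55.1 nV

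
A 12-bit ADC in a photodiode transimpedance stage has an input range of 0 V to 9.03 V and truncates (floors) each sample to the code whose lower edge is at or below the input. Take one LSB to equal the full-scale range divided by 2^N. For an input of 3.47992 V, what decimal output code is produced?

V_FS = 9.03 V. LSB = 9.03 V / 2^12 ≈ 2.205 mV.
V_in − V_min = 3.47992 − (0) = 3.47992 V.
Divide by LSB: 3.47992 × 4096/9.03 = 1578.4886.
Truncating gives code 1578.

1578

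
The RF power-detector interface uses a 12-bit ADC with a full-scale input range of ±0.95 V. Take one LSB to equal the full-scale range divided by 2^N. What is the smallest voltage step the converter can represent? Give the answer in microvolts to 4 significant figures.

The full-scale span is 0.95 − (-0.95) = 1.9 V.
There are 2^12 = 4096 steps.
LSB = 1.9 V / 2^12 = 463.9 µV.

463.9 µV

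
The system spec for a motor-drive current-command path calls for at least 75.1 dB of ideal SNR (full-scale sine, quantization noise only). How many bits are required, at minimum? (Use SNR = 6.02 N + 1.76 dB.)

13 bits

Required N = ⌈(75.1 − 1.76)/6.02⌉ = ⌈12.183⌉ = 13.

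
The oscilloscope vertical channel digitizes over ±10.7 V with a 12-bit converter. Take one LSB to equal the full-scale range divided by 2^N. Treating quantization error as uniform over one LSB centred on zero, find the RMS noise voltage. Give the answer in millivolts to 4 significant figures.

The full-scale span is 10.7 − (-10.7) = 21.4 V.
Step size = 21.4/4096 V = 5.22461 mV.
σ_q = LSB/√12 = 5.22461 mV/3.4641 = 1.508 mV.

1.508 mV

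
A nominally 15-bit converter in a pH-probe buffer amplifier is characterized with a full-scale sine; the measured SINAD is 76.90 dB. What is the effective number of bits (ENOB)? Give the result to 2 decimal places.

12.48 bits

ENOB = (SINAD − 1.76) / 6.02 = (76.90 − 1.76) / 6.02 = 75.14 / 6.02 = 12.4817.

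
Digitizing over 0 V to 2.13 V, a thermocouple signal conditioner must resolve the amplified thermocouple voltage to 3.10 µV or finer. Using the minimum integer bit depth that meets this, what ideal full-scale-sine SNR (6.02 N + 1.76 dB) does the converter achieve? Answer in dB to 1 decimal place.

122.2 dB

Span = 2.13 V.
Required number of levels: 2.13/3.10 µV = 687100; smallest N with 2^N ≥ that is 20.
Ideal SNR at N = 20: 6.02·20 + 1.76 = 122.2 dB.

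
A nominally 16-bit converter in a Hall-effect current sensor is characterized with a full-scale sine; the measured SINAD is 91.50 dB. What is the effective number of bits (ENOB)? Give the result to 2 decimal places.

14.91 bits

Inverting SNR = 6.02 N + 1.76: N_eff = (91.50 − 1.76)/6.02 = 14.9070.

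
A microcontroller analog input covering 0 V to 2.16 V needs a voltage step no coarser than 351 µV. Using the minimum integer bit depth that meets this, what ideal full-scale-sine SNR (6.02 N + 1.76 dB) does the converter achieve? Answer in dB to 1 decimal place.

80.0 dB

Span = 2.16 V.
2.16 V / 351 µV = 6154. Since 2^12 = 4096 and 2^13 = 8192, N = 13.
6.02(13) + 1.76 = 80.02 dB.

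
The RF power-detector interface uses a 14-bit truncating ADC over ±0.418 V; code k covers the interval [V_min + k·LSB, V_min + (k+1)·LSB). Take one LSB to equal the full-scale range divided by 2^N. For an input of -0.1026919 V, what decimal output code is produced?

Full-scale range = 0.418 V − (-0.418 V) = 0.836 V. LSB = 0.836 V / 2^14 ≈ 51.03 µV.
V_in − V_min = -0.1026919 − (-0.418) = 0.3153081 V.
Divide by LSB: 0.3153081 × 16384/0.836 = 6179.4353.
Truncating gives code 6179.

6179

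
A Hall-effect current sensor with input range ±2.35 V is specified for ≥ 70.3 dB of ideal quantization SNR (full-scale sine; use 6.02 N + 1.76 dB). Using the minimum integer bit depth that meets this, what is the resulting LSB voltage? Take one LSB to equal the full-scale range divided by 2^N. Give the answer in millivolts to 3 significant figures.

Span: 2.35 V − (-2.35 V) = 4.7 V.
6.02 N + 1.76 ≥ 70.3 gives N ≥ 11.385, so the minimum integer is 12.
LSB = 4.7 V / 2^12 = 1.15 mV.

1.15 mV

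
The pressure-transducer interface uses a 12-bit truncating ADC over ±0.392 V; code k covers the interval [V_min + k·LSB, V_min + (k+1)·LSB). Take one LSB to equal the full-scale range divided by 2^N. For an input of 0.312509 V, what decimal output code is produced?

3680

Full-scale range = 0.392 V − (-0.392 V) = 0.784 V. LSB = 0.784 V / 2^12 ≈ 191.4 µV.
V_in − V_min = 0.312509 − (-0.392) = 0.704509 V.
Divide by LSB: 0.704509 × 4096/0.784 = 3680.7001.
Truncating gives code 3680.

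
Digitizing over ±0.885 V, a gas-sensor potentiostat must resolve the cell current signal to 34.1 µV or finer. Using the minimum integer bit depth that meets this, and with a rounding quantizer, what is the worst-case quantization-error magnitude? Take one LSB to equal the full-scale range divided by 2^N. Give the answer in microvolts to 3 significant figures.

The full-scale span is 0.885 − (-0.885) = 1.77 V.
Required number of levels: 1.77/34.1 µV = 51906; smallest N with 2^N ≥ that is 16.
LSB = 1.77 V ÷ 2^16 = 1.77/65536 V = 27.008 µV.
Max error for round-to-nearest is LSB/2 = 13.5 µV.

13.5 µV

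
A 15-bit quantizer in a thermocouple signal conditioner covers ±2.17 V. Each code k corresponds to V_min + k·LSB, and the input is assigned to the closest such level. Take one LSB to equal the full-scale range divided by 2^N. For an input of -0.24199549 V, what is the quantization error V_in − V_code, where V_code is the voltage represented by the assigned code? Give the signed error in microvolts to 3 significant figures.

−16.1 µV

The full-scale span is 2.17 − (-2.17) = 4.34 V. LSB = 4.34 V / 2^15 ≈ 132.4 µV.
(V_in − V_min)/LSB = (-0.24199549 − (-2.17)) × 32768/4.34 = 14556.8783 → nearest code k = 14557.
V_code = -2.17 + (14557/32768) × 4.34 = -0.24197937012 V.
e = -0.24199549 − (-0.24197937012) = −16.1 µV.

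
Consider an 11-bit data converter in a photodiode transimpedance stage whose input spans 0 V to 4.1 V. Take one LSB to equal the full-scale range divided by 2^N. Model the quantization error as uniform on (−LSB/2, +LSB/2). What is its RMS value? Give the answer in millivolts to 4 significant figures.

Span = 4.1 V.
One LSB is 4.1 V / 2048 = 2.00195 mV.
V_rms = LSB/√12 = 2.00195 mV / √12 = 0.5779 mV.

0.5779 mV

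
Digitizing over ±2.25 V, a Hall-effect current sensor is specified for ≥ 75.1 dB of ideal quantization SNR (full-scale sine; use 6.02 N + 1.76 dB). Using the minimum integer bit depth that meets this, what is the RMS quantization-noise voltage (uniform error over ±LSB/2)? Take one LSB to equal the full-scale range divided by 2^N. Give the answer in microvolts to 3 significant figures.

Range = 2.25 − (-2.25) = 4.5 V.
N ≥ (75.1 − 1.76)/6.02 = 12.183 → N_min = 13.
LSB = 4.5 V / 2^13 = 0.54932 mV.
σ_q = LSB/√12 = 0.54932 mV/3.4641 = 159 µV.

159 µV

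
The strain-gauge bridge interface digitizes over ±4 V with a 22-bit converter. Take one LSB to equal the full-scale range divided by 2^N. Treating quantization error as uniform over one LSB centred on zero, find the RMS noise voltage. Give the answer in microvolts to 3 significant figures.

0.551 µV

Range = 4 − (-4) = 8 V.
One LSB is 8 V / 4194304 = 1.9073 µV.
σ_q = LSB/√12 = 1.9073 µV/3.4641 = 0.551 µV.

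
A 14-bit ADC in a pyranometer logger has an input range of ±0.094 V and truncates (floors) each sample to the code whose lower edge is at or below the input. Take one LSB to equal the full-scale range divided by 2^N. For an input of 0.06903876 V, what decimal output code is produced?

14208

Span: 0.094 V − (-0.094 V) = 0.188 V. LSB = 0.188 V / 2^14 ≈ 11.47 µV.
(V_in − V_min) × 2^14/range = (0.06903876 − (-0.094)) × 16384/0.188 = 14208.654.
Floor → code = 14208.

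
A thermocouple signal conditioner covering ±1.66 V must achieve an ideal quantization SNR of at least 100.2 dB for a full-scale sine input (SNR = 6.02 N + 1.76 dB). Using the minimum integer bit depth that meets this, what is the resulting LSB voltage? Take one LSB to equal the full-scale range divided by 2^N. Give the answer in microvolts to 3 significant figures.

25.3 µV

The full-scale span is 1.66 − (-1.66) = 3.32 V.
Solving 6.02 N ≥ 100.2 − 1.76: N ≥ 16.352. Round up → N = 17.
One LSB is 3.32 V / 131072 = 25.3 µV.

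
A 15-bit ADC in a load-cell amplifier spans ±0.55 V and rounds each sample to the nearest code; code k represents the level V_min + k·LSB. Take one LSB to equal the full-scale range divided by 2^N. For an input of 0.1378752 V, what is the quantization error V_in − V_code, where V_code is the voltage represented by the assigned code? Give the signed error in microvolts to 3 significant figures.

Full-scale range = 0.55 V − (-0.55 V) = 1.1 V. LSB = 1.1 V / 2^15 ≈ 33.57 µV.
(V_in − V_min)/LSB = (0.1378752 − (-0.55)) × 32768/1.1 = 20491.1769 → nearest code k = 20491.
V_code = -0.55 + (20491/32768) × 1.1 = 0.13786926270 V.
V_in − V_code = 0.1378752 − (0.13786926270) = +5.94 µV.

+5.94 µV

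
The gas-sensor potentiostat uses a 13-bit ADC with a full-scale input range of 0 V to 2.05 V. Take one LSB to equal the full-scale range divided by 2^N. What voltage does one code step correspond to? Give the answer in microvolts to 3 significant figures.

Span = 2.05 V.
2^13 = 8192 levels.
Step size = 2.05/8192 V = 250 µV.

250 µV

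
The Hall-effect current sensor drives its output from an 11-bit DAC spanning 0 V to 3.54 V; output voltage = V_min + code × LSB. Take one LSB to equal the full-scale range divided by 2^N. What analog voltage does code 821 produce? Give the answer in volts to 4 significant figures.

1.419 V

Span = 3.54 V. LSB = 3.54 V / 2^11.
V_out = 0 + 821 × (3.54/2048) V
      = 0 V + 1.41911 V = 1.41911 V.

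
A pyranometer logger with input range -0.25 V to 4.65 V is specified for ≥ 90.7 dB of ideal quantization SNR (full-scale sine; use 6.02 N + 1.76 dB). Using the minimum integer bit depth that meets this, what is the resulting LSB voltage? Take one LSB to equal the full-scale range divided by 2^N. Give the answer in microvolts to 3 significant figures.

150 µV

Full-scale range = 4.65 V − (-0.25 V) = 4.9 V.
Required N = ⌈(90.7 − 1.76)/6.02⌉ = ⌈14.774⌉ = 15.
Step size = 4.9/32768 V = 150 µV.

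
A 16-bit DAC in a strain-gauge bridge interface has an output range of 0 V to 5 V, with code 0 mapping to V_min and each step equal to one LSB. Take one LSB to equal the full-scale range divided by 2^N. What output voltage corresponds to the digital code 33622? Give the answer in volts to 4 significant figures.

Full-scale range = 5 V. LSB = 5 V / 2^16.
V_out = 0 + 33622 × (5/65536) V
      = 0 + 2.56516 = 2.56516 V.

2.565 V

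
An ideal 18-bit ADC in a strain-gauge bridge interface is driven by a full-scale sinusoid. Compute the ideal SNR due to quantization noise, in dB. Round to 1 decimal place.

For an ideal N-bit converter with full-scale sine input, SNR = 6.02 N + 1.76 dB. SNR = 6.02 × 18 + 1.76 = 108.36 + 1.76 = 110.12 dB.

110.1 dB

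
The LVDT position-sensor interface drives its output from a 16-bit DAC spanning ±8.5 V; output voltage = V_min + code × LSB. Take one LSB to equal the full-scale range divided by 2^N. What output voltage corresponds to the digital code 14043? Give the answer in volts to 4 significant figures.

-4.857 V

Range = 8.5 − (-8.5) = 17 V. LSB = 17 V / 2^16.
V_out = -8.5 + 14043 × (17/65536) V
      = -8.5 + 3.64275 = -4.85725 V.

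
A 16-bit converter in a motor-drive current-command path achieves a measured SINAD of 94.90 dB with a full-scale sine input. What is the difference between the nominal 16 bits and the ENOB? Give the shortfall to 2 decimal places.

0.53 bits

ENOB = (SINAD − 1.76)/6.02 = (94.90 − 1.76)/6.02 = 15.4718 bits.
Shortfall = 16 − 15.4718 = 0.5282 bits.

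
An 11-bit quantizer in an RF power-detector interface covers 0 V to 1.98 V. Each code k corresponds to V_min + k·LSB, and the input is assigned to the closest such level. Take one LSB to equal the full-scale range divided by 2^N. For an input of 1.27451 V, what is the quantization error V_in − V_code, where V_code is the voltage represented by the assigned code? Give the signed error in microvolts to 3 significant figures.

+272 µV

Span = 1.98 V. LSB = 1.98 V / 2^11 ≈ 0.9668 mV.
Position in LSBs: (1.27451 − (0)) × 2048/1.98 = 1318.2811; rounding gives k = 1318.
V_code = 0 + (1318/2048) × 1.98 = 1.274238281 V.
e = 1.27451 − (1.274238281) = +272 µV.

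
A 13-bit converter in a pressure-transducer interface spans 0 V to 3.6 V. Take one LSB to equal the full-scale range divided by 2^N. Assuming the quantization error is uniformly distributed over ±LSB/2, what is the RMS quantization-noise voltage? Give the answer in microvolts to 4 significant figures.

Span = 3.6 V.
One LSB is 3.6 V / 8192 = 439.453 µV.
For a uniform distribution on [−LSB/2, +LSB/2], V_rms = LSB/√12 = 439.453 µV/3.4641 = 126.9 µV.

126.9 µV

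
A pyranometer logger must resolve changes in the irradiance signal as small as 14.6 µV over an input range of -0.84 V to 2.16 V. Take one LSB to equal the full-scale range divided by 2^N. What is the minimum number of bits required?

18 bits

Span: 2.16 V − (-0.84 V) = 3 V.
3 V / 14.6 µV = 205500. Since 2^17 = 131072 and 2^18 = 262144, N = 18.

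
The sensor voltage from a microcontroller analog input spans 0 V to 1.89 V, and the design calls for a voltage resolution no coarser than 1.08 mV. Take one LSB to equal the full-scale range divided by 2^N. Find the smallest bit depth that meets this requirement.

11 bits

Full-scale range = 1.89 V.
1.89 V / 1.08 mV = 1750. Since 2^10 = 1024 and 2^11 = 2048, N = 11.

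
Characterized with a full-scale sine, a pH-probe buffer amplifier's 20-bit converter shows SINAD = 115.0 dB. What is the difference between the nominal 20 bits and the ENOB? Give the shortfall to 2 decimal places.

Effective bits = (115.0 − 1.76)/6.02 = 18.8106.
Lost resolution: 20 − 18.8106 = 1.1894 bits.

1.19 bits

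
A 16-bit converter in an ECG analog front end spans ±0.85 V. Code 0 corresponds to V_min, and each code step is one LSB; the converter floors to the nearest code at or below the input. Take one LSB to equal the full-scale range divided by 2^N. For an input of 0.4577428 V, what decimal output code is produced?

The full-scale span is 0.85 − (-0.85) = 1.7 V. LSB = 1.7 V / 2^16 ≈ 25.94 µV.
(V_in − V_min) × 2^16/range = (0.4577428 − (-0.85)) × 65536/1.7 = 50414.254.
Floor → code = 50414.

50414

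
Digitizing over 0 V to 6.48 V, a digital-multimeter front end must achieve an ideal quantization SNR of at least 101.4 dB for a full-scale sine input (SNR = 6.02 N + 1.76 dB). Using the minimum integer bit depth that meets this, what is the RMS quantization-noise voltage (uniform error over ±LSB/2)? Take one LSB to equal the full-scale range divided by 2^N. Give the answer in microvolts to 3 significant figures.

14.3 µV

Full-scale range = 6.48 V.
6.02 N + 1.76 ≥ 101.4 gives N ≥ 16.551, so the minimum integer is 17.
LSB = 6.48 V / 2^17 = 49.438 µV.
σ_q = LSB/√12 = 49.438 µV/3.4641 = 14.3 µV.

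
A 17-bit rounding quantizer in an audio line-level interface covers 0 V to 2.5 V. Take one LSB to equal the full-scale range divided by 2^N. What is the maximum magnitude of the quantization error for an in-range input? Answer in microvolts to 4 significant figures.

Full-scale range = 2.5 V.
One LSB is 2.5 V / 131072 = 19.0735 µV.
A rounding quantizer has |error| ≤ LSB/2 = 9.537 µV.

9.537 µV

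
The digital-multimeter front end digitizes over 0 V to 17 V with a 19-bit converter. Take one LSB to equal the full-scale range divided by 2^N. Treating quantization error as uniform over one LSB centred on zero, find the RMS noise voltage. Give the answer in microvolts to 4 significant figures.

9.360 µV

Range is 17 V.
LSB = 17 V ÷ 2^19 = 17/524288 V = 32.4249 µV.
V_rms = LSB/√12 = 32.4249 µV / √12 = 9.360 µV.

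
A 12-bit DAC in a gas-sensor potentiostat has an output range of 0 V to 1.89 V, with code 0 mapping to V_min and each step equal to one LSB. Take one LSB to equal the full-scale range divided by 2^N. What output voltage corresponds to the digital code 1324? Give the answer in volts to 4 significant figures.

Range is 1.89 V. LSB = 1.89 V / 2^12.
V_out = 0 + 1324 × (1.89/4096) V
      = 0 V + 0.610928 V = 0.610928 V.

0.6109 V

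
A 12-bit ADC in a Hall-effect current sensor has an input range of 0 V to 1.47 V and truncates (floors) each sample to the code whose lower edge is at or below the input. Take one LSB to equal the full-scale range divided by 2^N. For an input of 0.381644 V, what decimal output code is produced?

Full-scale range = 1.47 V. LSB = 1.47 V / 2^12 ≈ 358.9 µV.
(V_in − V_min) × 2^12/range = (0.381644 − (0)) × 4096/1.47 = 1063.411.
Floor → code = 1063.

1063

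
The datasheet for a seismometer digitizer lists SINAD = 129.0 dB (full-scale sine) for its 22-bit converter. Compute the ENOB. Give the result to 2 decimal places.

21.14 bits

(129.0 − 1.76) / 6.02 = 127.24/6.02 = 21.1362 effective bits.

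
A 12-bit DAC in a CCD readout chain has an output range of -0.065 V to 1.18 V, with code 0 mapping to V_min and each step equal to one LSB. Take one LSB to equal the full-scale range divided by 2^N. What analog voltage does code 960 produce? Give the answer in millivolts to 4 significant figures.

226.8 mV

Full-scale range = 1.18 V − (-0.065 V) = 1.245 V. LSB = 1.245 V / 2^12.
V_out = V_min + code × LSB = -0.065 V + 960 × 1.245 V / 4096
      = -0.065 V + 0.291797 V = 0.226797 V.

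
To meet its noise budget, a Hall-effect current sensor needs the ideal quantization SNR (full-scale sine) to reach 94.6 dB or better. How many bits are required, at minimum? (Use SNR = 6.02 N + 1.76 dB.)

N ≥ (94.6 − 1.76)/6.02 = 15.422 → N_min = 16.

16 bits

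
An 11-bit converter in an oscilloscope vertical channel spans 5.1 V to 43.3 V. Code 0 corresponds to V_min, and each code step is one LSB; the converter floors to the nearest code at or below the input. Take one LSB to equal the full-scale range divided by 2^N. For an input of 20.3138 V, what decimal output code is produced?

Full-scale range = 43.3 V − (5.1 V) = 38.2 V. LSB = 38.2 V / 2^11 ≈ 18.65 mV.
code = ⌊(V_in − V_min)/LSB⌋ = ⌊(V_in − V_min) × 2^11 / range⌋
     = ⌊(20.3138 − (5.1)) × 2048 / 38.2⌋ = ⌊15.2138 × 2048/38.2⌋
     = ⌊815.651⌋ = 815.

815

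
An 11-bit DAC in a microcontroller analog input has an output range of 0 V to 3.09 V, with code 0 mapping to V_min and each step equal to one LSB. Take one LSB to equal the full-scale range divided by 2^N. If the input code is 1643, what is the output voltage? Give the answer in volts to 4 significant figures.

2.479 V

V_FS = 3.09 V. LSB = 3.09 V / 2^11.
Output = V_min + (1643/2048) × range = 0 + 0.802246 × 3.09 V
      = 0 V + 2.47894 V = 2.47894 V.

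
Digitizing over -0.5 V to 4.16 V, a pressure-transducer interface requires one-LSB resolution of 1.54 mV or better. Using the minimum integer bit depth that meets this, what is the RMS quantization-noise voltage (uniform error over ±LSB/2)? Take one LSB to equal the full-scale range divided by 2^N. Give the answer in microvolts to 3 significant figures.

Range = 4.16 − (-0.5) = 4.66 V.
Need 2^N ≥ 4.66 V / 1.54 mV = 3026 → N_min = 12.
One LSB is 4.66 V / 4096 = 1.1377 mV.
RMS noise = LSB/√12 = 328 µV.

328 µV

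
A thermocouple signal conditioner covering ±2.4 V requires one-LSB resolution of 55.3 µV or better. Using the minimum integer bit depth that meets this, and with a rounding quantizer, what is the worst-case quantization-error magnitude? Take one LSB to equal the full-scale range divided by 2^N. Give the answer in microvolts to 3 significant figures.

Span: 2.4 V − (-2.4 V) = 4.8 V.
Required number of levels: 4.8/55.3 µV = 86799; smallest N with 2^N ≥ that is 17.
One LSB is 4.8 V / 131072 = 36.621 µV.
Half an LSB is 18.3 µV.

18.3 µV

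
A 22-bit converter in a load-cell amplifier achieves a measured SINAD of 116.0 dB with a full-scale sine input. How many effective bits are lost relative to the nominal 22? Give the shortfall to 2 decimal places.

Effective bits = (116.0 − 1.76)/6.02 = 18.9767.
Shortfall = 22 − 18.9767 = 3.0233 bits.

3.02 bits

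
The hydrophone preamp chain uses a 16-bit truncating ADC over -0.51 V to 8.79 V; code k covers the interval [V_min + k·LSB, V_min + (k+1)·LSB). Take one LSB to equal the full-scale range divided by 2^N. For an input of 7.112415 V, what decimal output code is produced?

Range = 8.79 − (-0.51) = 9.3 V. LSB = 9.3 V / 2^16 ≈ 141.9 µV.
(V_in − V_min) × 2^16/range = (7.112415 − (-0.51)) × 65536/9.3 = 53714.257.
Floor → code = 53714.

53714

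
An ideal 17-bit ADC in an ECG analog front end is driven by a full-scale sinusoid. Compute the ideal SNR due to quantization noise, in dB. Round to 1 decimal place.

104.1 dB

For an ideal N-bit converter with full-scale sine input, SNR = 6.02 N + 1.76 dB. SNR = 6.02 × 17 + 1.76 = 102.34 + 1.76 = 104.10 dB.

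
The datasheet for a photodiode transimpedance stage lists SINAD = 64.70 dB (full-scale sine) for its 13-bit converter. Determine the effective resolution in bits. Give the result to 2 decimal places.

ENOB = (SINAD − 1.76) / 6.02 = (64.70 − 1.76) / 6.02 = 62.94 / 6.02 = 10.4551.

10.46 bits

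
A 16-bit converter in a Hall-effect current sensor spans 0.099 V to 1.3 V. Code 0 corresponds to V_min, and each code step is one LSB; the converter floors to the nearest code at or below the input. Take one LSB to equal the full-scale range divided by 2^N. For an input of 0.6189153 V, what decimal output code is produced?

Range = 1.3 − (0.099) = 1.201 V. LSB = 1.201 V / 2^16 ≈ 18.33 µV.
(V_in − V_min) × 2^16/range = (0.6189153 − (0.099)) × 65536/1.201 = 28370.665.
Floor → code = 28370.

28370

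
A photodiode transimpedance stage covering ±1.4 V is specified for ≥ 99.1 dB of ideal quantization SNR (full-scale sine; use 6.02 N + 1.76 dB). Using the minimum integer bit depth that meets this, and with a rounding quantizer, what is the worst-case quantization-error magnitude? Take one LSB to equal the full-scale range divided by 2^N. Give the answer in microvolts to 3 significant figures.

The full-scale span is 1.4 − (-1.4) = 2.8 V.
Solving 6.02 N ≥ 99.1 − 1.76: N ≥ 16.169. Round up → N = 17.
Step size = 2.8/131072 V = 21.362 µV.
Half an LSB is 10.7 µV.

10.7 µV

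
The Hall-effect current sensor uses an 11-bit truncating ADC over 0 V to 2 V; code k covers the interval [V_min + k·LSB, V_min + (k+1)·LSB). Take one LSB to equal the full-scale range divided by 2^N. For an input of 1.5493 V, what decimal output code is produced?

Full-scale range = 2 V. LSB = 2 V / 2^11 ≈ 0.9766 mV.
(V_in − V_min) × 2^11/range = (1.5493 − (0)) × 2048/2 = 1586.483.
Floor → code = 1586.

1586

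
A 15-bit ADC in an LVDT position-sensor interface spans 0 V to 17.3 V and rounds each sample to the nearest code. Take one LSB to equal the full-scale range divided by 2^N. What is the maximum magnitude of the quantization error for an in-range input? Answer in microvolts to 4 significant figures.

264.0 µV

Full-scale range = 17.3 V.
LSB = 17.3 V ÷ 2^15 = 17.3/32768 V = 0.527954 mV.
|e|_max = LSB/2 = 264.0 µV.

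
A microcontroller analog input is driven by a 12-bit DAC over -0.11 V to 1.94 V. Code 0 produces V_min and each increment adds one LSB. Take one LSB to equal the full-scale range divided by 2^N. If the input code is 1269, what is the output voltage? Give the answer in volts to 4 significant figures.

Full-scale range = 1.94 V − (-0.11 V) = 2.05 V. LSB = 2.05 V / 2^12.
V_out = V_min + code × LSB = -0.11 V + 1269 × 2.05 V / 4096
      = -0.11 V + 0.635120 V = 0.525120 V.

0.5251 V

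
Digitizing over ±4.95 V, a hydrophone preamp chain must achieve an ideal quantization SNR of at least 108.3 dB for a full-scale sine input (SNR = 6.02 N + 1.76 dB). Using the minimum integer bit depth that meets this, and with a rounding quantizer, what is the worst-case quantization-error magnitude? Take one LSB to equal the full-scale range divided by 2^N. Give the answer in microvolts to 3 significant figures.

Full-scale range = 4.95 V − (-4.95 V) = 9.9 V.
Solving 6.02 N ≥ 108.3 − 1.76: N ≥ 17.698. Round up → N = 18.
One LSB is 9.9 V / 262144 = 37.766 µV.
|e|_max = LSB/2 = 18.9 µV.

18.9 µV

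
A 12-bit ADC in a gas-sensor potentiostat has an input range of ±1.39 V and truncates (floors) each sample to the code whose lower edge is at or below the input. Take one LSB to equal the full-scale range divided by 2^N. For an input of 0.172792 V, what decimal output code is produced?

Span: 1.39 V − (-1.39 V) = 2.78 V. LSB = 2.78 V / 2^12 ≈ 0.6787 mV.
V_in − V_min = 0.172792 − (-1.39) = 1.562792 V.
Divide by LSB: 1.562792 × 4096/2.78 = 2302.5885.
Truncating gives code 2302.

2302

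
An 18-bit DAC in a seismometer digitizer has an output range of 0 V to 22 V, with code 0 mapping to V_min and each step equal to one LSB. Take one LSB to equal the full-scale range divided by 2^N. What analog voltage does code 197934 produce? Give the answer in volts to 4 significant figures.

Range is 22 V. LSB = 22 V / 2^18.
V_out = 0 + 197934 × (22/262144) V
      = 0 V + 16.6113 V = 16.6113 V.

16.61 V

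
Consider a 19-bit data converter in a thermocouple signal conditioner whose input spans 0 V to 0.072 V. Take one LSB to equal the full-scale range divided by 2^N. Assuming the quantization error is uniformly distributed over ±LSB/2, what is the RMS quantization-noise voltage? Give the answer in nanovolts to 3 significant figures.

39.6 nV

Full-scale range = 0.072 V.
One LSB is 0.072 V / 524288 = 137.33 nV.
RMS of a uniform error over width LSB is LSB/√12 = 39.6 nV.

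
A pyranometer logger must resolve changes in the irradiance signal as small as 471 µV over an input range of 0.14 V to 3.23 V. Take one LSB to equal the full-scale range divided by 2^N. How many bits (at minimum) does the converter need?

13 bits

The full-scale span is 3.23 − (0.14) = 3.09 V.
Levels needed ≥ 3.09/471 µV = 6561. 2^13 = 8192 suffices, so N_min = 13.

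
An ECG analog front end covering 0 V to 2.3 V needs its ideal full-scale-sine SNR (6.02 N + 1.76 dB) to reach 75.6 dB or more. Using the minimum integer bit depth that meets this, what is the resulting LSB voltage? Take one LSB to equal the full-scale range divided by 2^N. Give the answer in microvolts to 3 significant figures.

Full-scale range = 2.3 V.
N ≥ (75.6 − 1.76)/6.02 = 12.266 → N_min = 13.
One LSB is 2.3 V / 8192 = 281 µV.

281 µV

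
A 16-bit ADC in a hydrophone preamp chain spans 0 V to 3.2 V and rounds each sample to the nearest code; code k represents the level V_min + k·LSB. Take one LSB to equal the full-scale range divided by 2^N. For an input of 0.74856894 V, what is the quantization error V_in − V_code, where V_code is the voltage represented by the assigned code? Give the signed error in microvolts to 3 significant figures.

V_FS = 3.2 V. LSB = 3.2 V / 2^16 ≈ 48.83 µV.
(0.74856894 − (0)) / LSB = 0.74856894 × 65536/3.2 = 15330.6919. Nearest integer: k = 15331.
Reconstructed level: 0 + 15331 × 3.2/65536 V = 0.74858398438 V.
V_in − V_code = 0.74856894 − (0.74858398438) = −15.0 µV.

−15.0 µV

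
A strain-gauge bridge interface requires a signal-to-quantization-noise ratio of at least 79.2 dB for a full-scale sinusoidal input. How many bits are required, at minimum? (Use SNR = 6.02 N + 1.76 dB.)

13 bits

6.02 N + 1.76 ≥ 79.2 gives N ≥ 12.864, so the minimum integer is 13.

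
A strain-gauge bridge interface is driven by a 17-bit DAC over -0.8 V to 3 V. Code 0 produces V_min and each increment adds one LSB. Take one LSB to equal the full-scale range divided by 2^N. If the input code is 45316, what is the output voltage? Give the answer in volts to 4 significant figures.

Span: 3 V − (-0.8 V) = 3.8 V. LSB = 3.8 V / 2^17.
V_out = V_min + code × LSB = -0.8 V + 45316 × 3.8 V / 131072
      = -0.8 + 1.31379 = 0.513788 V.

0.5138 V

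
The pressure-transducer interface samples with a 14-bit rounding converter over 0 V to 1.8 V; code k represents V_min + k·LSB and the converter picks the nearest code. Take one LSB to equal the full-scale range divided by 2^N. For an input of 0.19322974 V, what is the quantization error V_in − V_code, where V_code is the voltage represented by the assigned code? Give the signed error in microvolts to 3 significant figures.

Range is 1.8 V. LSB = 1.8 V / 2^14 ≈ 109.9 µV.
(0.19322974 − (0)) / LSB = 0.19322974 × 16384/1.8 = 1758.8200. Nearest integer: k = 1759.
V_code = V_min + k × range/2^14 = 0 + 1759 × 1.8/16384 = 0.19324951172 V.
e = 0.19322974 − (0.19324951172) = −19.8 µV.

−19.8 µV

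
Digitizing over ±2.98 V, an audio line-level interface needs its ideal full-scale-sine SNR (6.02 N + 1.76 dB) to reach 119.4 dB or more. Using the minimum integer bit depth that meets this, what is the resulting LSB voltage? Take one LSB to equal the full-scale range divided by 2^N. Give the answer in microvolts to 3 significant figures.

Range = 2.98 − (-2.98) = 5.96 V.
Solving 6.02 N ≥ 119.4 − 1.76: N ≥ 19.542. Round up → N = 20.
Step size = 5.96/1048576 V = 5.68 µV.

5.68 µV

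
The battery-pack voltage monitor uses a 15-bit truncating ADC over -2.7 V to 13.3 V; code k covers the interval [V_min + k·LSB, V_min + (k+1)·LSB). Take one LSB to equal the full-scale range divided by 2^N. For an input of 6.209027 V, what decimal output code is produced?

18245

Range = 13.3 − (-2.7) = 16 V. LSB = 16 V / 2^15 ≈ 488.3 µV.
(V_in − V_min) × 2^15/range = (6.209027 − (-2.7)) × 32768/16 = 18245.687.
Floor → code = 18245.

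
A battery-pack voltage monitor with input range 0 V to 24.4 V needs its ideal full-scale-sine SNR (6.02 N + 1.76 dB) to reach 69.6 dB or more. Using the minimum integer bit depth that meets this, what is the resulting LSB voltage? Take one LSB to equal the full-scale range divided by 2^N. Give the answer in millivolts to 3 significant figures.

V_FS = 24.4 V.
Solving 6.02 N ≥ 69.6 − 1.76: N ≥ 11.269. Round up → N = 12.
LSB = 24.4 V ÷ 2^12 = 24.4/4096 V = 5.96 mV.

5.96 mV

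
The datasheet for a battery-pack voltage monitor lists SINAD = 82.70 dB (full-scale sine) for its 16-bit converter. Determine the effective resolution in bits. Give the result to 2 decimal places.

Inverting SNR = 6.02 N + 1.76: N_eff = (82.70 − 1.76)/6.02 = 13.4452.

13.45 bits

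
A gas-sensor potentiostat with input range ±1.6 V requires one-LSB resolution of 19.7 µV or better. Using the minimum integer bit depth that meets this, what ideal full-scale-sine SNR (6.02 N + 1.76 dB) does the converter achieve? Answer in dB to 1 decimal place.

The full-scale span is 1.6 − (-1.6) = 3.2 V.
Levels needed ≥ 3.2/19.7 µV = 162400. 2^18 = 262144 suffices, so N_min = 18.
6.02(18) + 1.76 = 110.12 dB.

110.1 dB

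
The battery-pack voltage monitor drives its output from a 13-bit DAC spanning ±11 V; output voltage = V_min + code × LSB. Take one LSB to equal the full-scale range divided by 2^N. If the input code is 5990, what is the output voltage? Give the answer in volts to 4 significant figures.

5.086 V

Full-scale range = 11 V − (-11 V) = 22 V. LSB = 22 V / 2^13.
V_out = V_min + code × LSB = -11 V + 5990 × 22 V / 8192
      = -11 + 16.0864 = 5.08643 V.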